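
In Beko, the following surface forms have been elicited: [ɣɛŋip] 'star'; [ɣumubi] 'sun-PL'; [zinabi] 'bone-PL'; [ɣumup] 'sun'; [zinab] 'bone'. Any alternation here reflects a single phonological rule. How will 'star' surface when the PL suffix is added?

[ɣɛŋibi]

'sun' shows [b] ~ [p] at the end of the stem ([ɣumubi] vs [ɣumup]).
But 'bone' keeps [b] in both environments ([zinabi], [zinab]), so there is no rule changing /b/ to [p] in isolation.
Therefore /p/ is basic and [b] is derived by intervocalic voicing (voiceless stops become voiced between vowels).
The one attested form of 'star', [ɣɛŋip], shows underlying /ɣɛŋip/. Applying the same rule between vowels gives [ɣɛŋibi].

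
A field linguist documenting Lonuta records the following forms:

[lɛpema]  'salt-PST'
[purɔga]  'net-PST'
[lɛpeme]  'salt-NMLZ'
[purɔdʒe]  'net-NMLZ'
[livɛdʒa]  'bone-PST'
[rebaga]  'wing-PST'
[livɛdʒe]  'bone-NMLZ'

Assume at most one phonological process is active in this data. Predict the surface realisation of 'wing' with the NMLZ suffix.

[rebadʒe]

The root 'net' surfaces as [purɔdʒe] and [purɔga], with a stem-final [dʒ] ~ [g] alternation.
The stem 'bone' ([livɛdʒe], [livɛdʒa]) shows [dʒ] unchanged in both environments, so [dʒ] cannot be basic with [g] derived before the PST suffix.
So /g/ is underlying, and a rule of palatalization before a front vowel — /g/ becomes palato-alveolar [dʒ] before a front vowel — gives [dʒ].
The one attested form of 'wing', [rebaga], shows underlying /rebag/. Applying the same rule before a front vowel gives [rebadʒe].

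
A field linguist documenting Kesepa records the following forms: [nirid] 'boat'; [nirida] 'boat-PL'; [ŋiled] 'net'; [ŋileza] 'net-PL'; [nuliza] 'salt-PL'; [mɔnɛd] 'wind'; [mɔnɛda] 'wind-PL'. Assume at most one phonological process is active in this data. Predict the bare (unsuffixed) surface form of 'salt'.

The root 'net' surfaces as [ŋiled] and [ŋileza], with a stem-final [d] ~ [z] alternation.
Compare 'boat', with invariant [d] in [nirid] and [nirida]: an analysis with underlying /d/ and a rule producing [z] before the PL suffix would wrongly predict alternation here too.
The underlying segment must be /z/; voiced fricatives become stops word-finally, yielding [d] there.
The one attested form of 'salt', [nuliza], shows underlying /nuliz/. Applying the same rule word-finally gives [nulid].

[nulid]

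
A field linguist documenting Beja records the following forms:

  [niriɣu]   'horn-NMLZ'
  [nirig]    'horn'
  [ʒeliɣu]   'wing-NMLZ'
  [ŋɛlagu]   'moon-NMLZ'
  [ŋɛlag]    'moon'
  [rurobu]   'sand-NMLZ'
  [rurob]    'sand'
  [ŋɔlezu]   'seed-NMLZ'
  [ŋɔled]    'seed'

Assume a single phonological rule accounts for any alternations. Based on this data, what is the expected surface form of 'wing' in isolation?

The root 'horn' surfaces as [niriɣu] and [nirig], with a stem-final [ɣ] ~ [g] alternation.
Compare 'moon', with invariant [g] in [ŋɛlagu] and [ŋɛlag]: an analysis with underlying /g/ and a rule producing [ɣ] before the NMLZ suffix would wrongly predict alternation here too.
So /ɣ/ is underlying, and a rule of word-final hardening — voiced fricatives become stops word-finally — gives [g].
The one attested form of 'wing', [ʒeliɣu], shows underlying /ʒeliɣ/. Applying the same rule word-finally gives [ʒelig].

[ʒelig]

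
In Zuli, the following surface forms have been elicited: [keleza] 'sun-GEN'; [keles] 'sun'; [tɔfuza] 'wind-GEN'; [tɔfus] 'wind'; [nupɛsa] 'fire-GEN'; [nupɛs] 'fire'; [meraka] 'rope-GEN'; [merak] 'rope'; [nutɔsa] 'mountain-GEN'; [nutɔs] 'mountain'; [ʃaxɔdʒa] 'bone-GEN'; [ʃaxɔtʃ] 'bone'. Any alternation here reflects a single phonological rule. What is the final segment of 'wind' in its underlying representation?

/z/

'wind' shows [z] ~ [s] at the end of the stem ([tɔfuza] vs [tɔfus]).
Compare 'mountain', with invariant [s] in [nutɔsa] and [nutɔs]: an analysis with underlying /s/ and a rule producing [z] before the GEN suffix would wrongly predict alternation here too.
The alternation reflects word-final obstruent devoicing: voiced obstruents become voiceless word-finally. /z/ is underlying.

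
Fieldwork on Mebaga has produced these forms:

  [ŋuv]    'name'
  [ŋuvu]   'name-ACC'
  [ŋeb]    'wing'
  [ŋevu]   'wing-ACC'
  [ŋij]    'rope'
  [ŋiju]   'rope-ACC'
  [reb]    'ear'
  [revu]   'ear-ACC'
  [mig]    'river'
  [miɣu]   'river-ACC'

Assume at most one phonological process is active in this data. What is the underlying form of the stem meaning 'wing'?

'wing' shows [b] ~ [v] at the end of the stem ([ŋeb] vs [ŋevu]).
If /v/ were underlying and a rule turned it into [b] in isolation, 'name' would also alternate; but it has [v] in both [ŋuv] and [ŋuvu].
The alternation reflects intervocalic spirantization: voiced stops become fricatives between vowels. /b/ is underlying.
The underlying form of 'wing' is therefore /ŋeb/.

/ŋeb/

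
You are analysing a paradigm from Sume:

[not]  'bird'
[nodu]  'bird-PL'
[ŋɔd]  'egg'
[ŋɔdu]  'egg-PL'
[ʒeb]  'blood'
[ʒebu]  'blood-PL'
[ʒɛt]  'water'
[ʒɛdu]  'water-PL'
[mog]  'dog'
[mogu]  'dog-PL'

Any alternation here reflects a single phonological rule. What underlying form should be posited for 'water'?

/ʒɛt/

The stem for 'water' ends in [t] in [ʒɛt] but [d] in [ʒɛdu].
But 'egg' keeps [d] in both environments ([ŋɔd], [ŋɔdu]), so there is no rule changing /d/ to [t] in isolation.
The alternation reflects intervocalic voicing: voiceless stops become voiced between vowels. /t/ is underlying.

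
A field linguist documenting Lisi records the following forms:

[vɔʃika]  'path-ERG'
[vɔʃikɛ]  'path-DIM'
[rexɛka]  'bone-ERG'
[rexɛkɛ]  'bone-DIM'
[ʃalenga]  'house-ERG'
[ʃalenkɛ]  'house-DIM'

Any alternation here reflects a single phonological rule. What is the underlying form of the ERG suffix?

/-ga/

The ERG suffix surfaces as [-ga] and [-ka], depending on the final segment of the stem.
By contrast the DIM suffix keeps its initial [k] throughout — that segment must be underlying.
The ERG suffix is therefore /-ga/ underlyingly, with post-vocalic devoicing: voiced stops become voiceless after a vowel.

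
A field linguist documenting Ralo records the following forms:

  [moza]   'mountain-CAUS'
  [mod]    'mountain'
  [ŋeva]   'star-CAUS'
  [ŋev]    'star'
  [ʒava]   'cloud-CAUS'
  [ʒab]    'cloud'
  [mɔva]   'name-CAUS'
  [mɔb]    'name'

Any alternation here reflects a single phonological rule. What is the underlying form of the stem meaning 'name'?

/mɔb/

In [mɔva] and [mɔb] the final segment of 'name' alternates: [v] ~ [b].
But 'star' keeps [v] in both environments ([ŋeva], [ŋev]), so there is no rule changing /v/ to [b] in isolation.
The alternation reflects intervocalic spirantization: voiced stops become fricatives between vowels. /b/ is underlying.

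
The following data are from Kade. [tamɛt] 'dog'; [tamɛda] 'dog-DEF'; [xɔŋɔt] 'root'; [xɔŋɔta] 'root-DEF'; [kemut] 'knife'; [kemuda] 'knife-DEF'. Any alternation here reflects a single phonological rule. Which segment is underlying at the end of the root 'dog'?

The root 'dog' surfaces as [tamɛt] and [tamɛda], with a stem-final [t] ~ [d] alternation.
But 'root' keeps [t] in both environments ([xɔŋɔt], [xɔŋɔta]), so there is no rule changing /t/ to [d] before the DEF suffix.
The alternation reflects word-final obstruent devoicing: voiced obstruents become voiceless word-finally. /d/ is underlying.

/d/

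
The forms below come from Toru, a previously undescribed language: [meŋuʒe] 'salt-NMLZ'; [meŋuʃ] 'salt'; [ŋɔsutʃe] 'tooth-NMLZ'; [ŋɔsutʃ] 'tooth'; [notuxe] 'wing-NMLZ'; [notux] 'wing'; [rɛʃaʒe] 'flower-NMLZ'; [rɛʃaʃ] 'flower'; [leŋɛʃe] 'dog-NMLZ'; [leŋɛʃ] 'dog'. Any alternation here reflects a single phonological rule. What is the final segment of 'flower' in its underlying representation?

The root 'flower' surfaces as [rɛʃaʒe] and [rɛʃaʃ], with a stem-final [ʒ] ~ [ʃ] alternation.
If /ʃ/ were underlying and a rule turned it into [ʒ] before the NMLZ suffix, 'dog' would also alternate; but it has [ʃ] in both [leŋɛʃe] and [leŋɛʃ].
Therefore /ʒ/ is basic and [ʃ] is derived by word-final obstruent devoicing (voiced obstruents become voiceless word-finally).

/ʒ/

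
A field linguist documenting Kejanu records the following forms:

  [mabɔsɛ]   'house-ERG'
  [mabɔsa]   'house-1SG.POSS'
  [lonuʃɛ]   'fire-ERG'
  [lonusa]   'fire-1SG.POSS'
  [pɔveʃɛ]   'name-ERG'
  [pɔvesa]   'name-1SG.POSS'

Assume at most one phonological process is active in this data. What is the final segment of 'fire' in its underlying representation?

The root 'fire' surfaces as [lonuʃɛ] and [lonusa], with a stem-final [ʃ] ~ [s] alternation.
But 'house' keeps [s] in both environments ([mabɔsɛ], [mabɔsa]), so there is no rule changing /s/ to [ʃ] before the ERG suffix.
So /ʃ/ is underlying, and a rule of depalatalization — palato-alveolar /ʃ/ becomes [s] when no front vowel follows — gives [s].

/ʃ/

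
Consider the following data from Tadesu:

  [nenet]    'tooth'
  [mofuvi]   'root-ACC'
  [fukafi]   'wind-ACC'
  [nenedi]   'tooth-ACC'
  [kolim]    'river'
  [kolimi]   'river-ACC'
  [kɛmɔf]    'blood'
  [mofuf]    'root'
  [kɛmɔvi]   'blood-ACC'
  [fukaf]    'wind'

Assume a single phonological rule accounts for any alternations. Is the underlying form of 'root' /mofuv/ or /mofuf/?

/mofuv/

The root 'root' surfaces as [mofuf] and [mofuvi], with a stem-final [f] ~ [v] alternation.
Compare 'wind', with invariant [f] in [fukaf] and [fukafi]: an analysis with underlying /f/ and a rule producing [v] before the ACC suffix would wrongly predict alternation here too.
The underlying segment must be /v/; voiced obstruents become voiceless word-finally, yielding [f] there.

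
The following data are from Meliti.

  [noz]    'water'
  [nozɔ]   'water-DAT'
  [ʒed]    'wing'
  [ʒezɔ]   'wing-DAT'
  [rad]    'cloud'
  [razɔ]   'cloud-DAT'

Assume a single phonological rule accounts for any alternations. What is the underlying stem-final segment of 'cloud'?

/d/

The stem for 'cloud' ends in [d] in [rad] but [z] in [razɔ].
But 'water' keeps [z] in both environments ([noz], [nozɔ]), so there is no rule changing /z/ to [d] in isolation.
Therefore /d/ is basic and [z] is derived by intervocalic spirantization (voiced stops become fricatives between vowels).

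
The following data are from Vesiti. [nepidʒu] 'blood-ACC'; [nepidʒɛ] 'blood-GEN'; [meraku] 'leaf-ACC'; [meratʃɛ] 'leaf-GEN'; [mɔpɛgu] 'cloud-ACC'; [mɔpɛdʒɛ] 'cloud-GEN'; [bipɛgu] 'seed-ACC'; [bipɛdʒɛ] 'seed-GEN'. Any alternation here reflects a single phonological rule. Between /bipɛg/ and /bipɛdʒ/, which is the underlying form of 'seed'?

/bipɛg/

'seed' shows [g] ~ [dʒ] at the end of the stem ([bipɛgu] vs [bipɛdʒɛ]).
But 'blood' keeps [dʒ] in both environments ([nepidʒu], [nepidʒɛ]), so there is no rule changing /dʒ/ to [g] before the ACC suffix.
The underlying segment must be /g/; /k/ and /g/ become palato-alveolar [tʃ] and [dʒ] before a front vowel, yielding [dʒ] there.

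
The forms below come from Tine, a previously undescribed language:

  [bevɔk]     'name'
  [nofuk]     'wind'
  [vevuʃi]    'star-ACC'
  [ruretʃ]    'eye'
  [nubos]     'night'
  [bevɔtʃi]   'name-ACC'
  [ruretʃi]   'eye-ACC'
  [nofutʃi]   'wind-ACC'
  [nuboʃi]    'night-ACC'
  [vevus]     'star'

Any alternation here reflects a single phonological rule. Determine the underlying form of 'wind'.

/nofuk/

'wind' shows [tʃ] ~ [k] at the end of the stem ([nofutʃi] vs [nofuk]).
If /tʃ/ were underlying and a rule turned it into [k] in isolation, 'eye' would also alternate; but it has [tʃ] in both [ruretʃi] and [ruretʃ].
The underlying segment must be /k/; /k/ and /s/ become palato-alveolar [tʃ] and [ʃ] before a front vowel, yielding [tʃ] there.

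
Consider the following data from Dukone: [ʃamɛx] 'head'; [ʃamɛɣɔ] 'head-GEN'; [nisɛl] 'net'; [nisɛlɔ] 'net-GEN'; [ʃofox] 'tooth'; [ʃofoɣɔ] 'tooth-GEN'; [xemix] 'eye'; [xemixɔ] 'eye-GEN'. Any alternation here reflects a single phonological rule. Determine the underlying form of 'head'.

/ʃamɛɣ/

The root 'head' surfaces as [ʃamɛx] and [ʃamɛɣɔ], with a stem-final [x] ~ [ɣ] alternation.
If /x/ were underlying and a rule turned it into [ɣ] before the GEN suffix, 'eye' would also alternate; but it has [x] in both [xemix] and [xemixɔ].
The alternation reflects word-final obstruent devoicing: voiced obstruents become voiceless word-finally. /ɣ/ is underlying.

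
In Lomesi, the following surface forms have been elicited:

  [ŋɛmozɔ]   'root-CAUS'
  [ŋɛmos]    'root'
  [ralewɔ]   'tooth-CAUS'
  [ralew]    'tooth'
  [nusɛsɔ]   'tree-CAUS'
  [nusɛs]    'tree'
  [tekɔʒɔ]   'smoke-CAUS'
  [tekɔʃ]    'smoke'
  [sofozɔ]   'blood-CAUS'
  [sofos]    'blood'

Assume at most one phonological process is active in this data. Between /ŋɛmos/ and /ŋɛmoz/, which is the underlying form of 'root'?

'root' shows [z] ~ [s] at the end of the stem ([ŋɛmozɔ] vs [ŋɛmos]).
Compare 'tree', with invariant [s] in [nusɛsɔ] and [nusɛs]: an analysis with underlying /s/ and a rule producing [z] before the CAUS suffix would wrongly predict alternation here too.
So /z/ is underlying, and a rule of word-final obstruent devoicing — voiced obstruents become voiceless word-finally — gives [s].

/ŋɛmoz/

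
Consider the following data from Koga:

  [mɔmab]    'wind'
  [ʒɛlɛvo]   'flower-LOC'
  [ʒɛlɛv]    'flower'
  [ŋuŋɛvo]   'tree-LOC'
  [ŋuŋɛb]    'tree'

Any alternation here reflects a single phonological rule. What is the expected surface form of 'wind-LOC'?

[mɔmavo]

The stem for 'tree' ends in [v] in [ŋuŋɛvo] but [b] in [ŋuŋɛb].
Compare 'flower', with invariant [v] in [ʒɛlɛvo] and [ʒɛlɛv]: an analysis with underlying /v/ and a rule producing [b] in isolation would wrongly predict alternation here too.
Therefore /b/ is basic and [v] is derived by intervocalic spirantization (voiced stops become fricatives between vowels).
From [mɔmab] the stem 'wind' is /mɔmab/; between vowels this yields [mɔmavo].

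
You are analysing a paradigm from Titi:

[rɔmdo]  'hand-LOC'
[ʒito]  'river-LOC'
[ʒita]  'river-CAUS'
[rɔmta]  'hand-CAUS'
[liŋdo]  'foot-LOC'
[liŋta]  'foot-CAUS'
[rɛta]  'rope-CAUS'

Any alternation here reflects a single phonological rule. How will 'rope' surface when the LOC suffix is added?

[rɛto]

The LOC morpheme has two allomorphs, [-do] and [-to].
The CAUS suffix, which begins with [t], is invariant after every stem; so [t] is not altered by any rule here.
The LOC suffix is therefore /-do/ underlyingly, with post-vocalic devoicing: voiced stops become voiceless after a vowel.
After 'rope', which ends in a vowel, the suffix surfaces as [-to], giving [rɛto].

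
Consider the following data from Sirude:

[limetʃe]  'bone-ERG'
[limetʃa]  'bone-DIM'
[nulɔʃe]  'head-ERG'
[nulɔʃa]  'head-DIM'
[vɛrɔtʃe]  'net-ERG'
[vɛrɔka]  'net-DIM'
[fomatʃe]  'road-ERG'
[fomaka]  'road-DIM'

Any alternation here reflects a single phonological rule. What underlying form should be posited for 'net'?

/vɛrɔk/

The stem for 'net' ends in [tʃ] in [vɛrɔtʃe] but [k] in [vɛrɔka].
Compare 'bone', with invariant [tʃ] in [limetʃe] and [limetʃa]: an analysis with underlying /tʃ/ and a rule producing [k] before the DIM suffix would wrongly predict alternation here too.
Therefore /k/ is basic and [tʃ] is derived by palatalization before a front vowel (/k/ becomes palato-alveolar [tʃ] before a front vowel).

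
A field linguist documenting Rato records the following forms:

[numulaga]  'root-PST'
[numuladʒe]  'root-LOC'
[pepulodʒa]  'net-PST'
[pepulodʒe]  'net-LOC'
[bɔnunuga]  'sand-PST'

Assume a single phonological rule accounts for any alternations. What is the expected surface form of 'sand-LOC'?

[bɔnunudʒe]

'root' shows [g] ~ [dʒ] at the end of the stem ([numulaga] vs [numuladʒe]).
Compare 'net', with invariant [dʒ] in [pepulodʒa] and [pepulodʒe]: an analysis with underlying /dʒ/ and a rule producing [g] before the PST suffix would wrongly predict alternation here too.
So /g/ is underlying, and a rule of palatalization before a front vowel — /g/ becomes palato-alveolar [dʒ] before a front vowel — gives [dʒ].
The one attested form of 'sand', [bɔnunuga], shows underlying /bɔnunug/. Applying the same rule before a front vowel gives [bɔnunudʒe].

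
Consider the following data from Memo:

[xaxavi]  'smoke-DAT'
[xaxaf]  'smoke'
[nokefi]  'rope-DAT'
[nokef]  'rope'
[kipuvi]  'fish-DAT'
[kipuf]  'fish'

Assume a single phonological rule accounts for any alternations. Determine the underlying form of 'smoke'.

/xaxav/

The stem for 'smoke' ends in [v] in [xaxavi] but [f] in [xaxaf].
Compare 'rope', with invariant [f] in [nokefi] and [nokef]: an analysis with underlying /f/ and a rule producing [v] before the DAT suffix would wrongly predict alternation here too.
The alternation reflects word-final obstruent devoicing: voiced obstruents become voiceless word-finally. /v/ is underlying.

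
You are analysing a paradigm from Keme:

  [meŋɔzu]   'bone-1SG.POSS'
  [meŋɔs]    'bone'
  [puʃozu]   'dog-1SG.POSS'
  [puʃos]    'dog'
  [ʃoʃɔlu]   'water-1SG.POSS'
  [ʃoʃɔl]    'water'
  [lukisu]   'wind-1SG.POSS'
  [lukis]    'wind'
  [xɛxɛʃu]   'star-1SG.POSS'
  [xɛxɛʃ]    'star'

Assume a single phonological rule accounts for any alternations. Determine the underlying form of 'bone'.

'bone' shows [z] ~ [s] at the end of the stem ([meŋɔzu] vs [meŋɔs]).
But 'wind' keeps [s] in both environments ([lukisu], [lukis]), so there is no rule changing /s/ to [z] before the 1SG.POSS suffix.
The underlying segment must be /z/; voiced obstruents become voiceless word-finally, yielding [s] there.
The underlying form of 'bone' is therefore /meŋɔz/.

/meŋɔz/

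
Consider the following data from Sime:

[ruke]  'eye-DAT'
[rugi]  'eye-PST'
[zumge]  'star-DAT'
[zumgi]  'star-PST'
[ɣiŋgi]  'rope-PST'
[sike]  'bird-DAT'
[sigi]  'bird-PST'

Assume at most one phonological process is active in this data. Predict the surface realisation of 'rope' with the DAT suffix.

The DAT suffix surfaces as [-ge] and [-ke], depending on the final segment of the stem.
The PST suffix, which begins with [g], is invariant after every stem; so [g] is not altered by any rule here.
The DAT suffix is therefore /-ke/ underlyingly, with post-nasal voicing: voiceless stops become voiced after a nasal.
After 'rope', which ends in a nasal, the suffix surfaces as [-ge], giving [ɣiŋge].

[ɣiŋge]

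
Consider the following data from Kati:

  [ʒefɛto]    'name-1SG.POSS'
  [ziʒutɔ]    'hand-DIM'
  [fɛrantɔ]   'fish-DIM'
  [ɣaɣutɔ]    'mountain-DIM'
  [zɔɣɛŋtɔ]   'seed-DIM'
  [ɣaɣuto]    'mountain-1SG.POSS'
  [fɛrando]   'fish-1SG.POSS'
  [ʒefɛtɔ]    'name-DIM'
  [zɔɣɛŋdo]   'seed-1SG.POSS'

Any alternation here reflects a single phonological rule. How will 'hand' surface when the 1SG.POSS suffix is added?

The 1SG.POSS morpheme has two allomorphs, [-do] and [-to].
The DIM suffix, which begins with [t], is invariant after every stem; so [t] is not altered by any rule here.
So the underlying form is /-do/, and voiced stops become voiceless after a vowel.
After 'hand', which ends in a vowel, the suffix surfaces as [-to], giving [ziʒuto].

[ziʒuto]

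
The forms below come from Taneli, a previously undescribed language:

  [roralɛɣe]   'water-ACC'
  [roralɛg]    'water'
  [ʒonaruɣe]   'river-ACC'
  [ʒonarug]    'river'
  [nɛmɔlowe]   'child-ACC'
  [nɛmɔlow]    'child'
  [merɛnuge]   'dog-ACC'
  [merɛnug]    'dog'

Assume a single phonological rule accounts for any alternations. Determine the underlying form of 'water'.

/roralɛɣ/

The root 'water' surfaces as [roralɛɣe] and [roralɛg], with a stem-final [ɣ] ~ [g] alternation.
The stem 'dog' ([merɛnuge], [merɛnug]) shows [g] unchanged in both environments, so [g] cannot be basic with [ɣ] derived before the ACC suffix.
Therefore /ɣ/ is basic and [g] is derived by word-final hardening (voiced fricatives become stops word-finally).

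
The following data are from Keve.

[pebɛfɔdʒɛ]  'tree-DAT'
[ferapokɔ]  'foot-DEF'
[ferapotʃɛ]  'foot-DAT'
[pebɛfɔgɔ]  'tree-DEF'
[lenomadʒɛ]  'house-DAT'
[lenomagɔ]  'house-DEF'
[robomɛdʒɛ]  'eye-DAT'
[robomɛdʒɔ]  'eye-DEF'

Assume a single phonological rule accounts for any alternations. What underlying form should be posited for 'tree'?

The stem for 'tree' ends in [dʒ] in [pebɛfɔdʒɛ] but [g] in [pebɛfɔgɔ].
The stem 'eye' ([robomɛdʒɛ], [robomɛdʒɔ]) shows [dʒ] unchanged in both environments, so [dʒ] cannot be basic with [g] derived before the DEF suffix.
The alternation reflects palatalization before a front vowel: /k/ and /g/ become palato-alveolar [tʃ] and [dʒ] before a front vowel. /g/ is underlying.
The underlying form of 'tree' is therefore /pebɛfɔg/.

/pebɛfɔg/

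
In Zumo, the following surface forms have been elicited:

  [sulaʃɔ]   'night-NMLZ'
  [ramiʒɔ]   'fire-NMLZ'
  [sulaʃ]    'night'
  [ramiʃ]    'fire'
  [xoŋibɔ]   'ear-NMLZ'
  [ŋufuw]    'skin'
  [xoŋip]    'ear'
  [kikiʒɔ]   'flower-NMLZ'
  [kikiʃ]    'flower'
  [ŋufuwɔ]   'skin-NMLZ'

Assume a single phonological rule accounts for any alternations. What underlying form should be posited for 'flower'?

/kikiʒ/

The stem for 'flower' ends in [ʃ] in [kikiʃ] but [ʒ] in [kikiʒɔ].
Compare 'night', with invariant [ʃ] in [sulaʃ] and [sulaʃɔ]: an analysis with underlying /ʃ/ and a rule producing [ʒ] before the NMLZ suffix would wrongly predict alternation here too.
The alternation reflects word-final obstruent devoicing: voiced obstruents become voiceless word-finally. /ʒ/ is underlying.
The underlying form of 'flower' is therefore /kikiʒ/.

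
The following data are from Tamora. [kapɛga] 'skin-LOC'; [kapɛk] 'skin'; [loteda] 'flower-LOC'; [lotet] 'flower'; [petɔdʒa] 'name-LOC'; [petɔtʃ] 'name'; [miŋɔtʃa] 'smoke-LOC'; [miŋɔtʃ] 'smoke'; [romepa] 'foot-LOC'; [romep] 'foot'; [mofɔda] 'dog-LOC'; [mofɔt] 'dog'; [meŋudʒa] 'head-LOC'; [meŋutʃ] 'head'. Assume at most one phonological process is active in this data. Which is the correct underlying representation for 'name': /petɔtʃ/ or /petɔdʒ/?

In [petɔdʒa] and [petɔtʃ] the final segment of 'name' alternates: [dʒ] ~ [tʃ].
If /tʃ/ were underlying and a rule turned it into [dʒ] before the LOC suffix, 'smoke' would also alternate; but it has [tʃ] in both [miŋɔtʃa] and [miŋɔtʃ].
The alternation reflects word-final obstruent devoicing: voiced obstruents become voiceless word-finally. /dʒ/ is underlying.

/petɔdʒ/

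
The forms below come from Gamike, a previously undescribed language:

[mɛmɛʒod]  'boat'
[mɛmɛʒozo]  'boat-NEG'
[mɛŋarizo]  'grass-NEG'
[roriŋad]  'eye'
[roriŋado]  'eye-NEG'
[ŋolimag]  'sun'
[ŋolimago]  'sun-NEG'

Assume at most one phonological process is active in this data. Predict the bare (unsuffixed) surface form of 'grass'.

[mɛŋarid]

The stem for 'boat' ends in [d] in [mɛmɛʒod] but [z] in [mɛmɛʒozo].
If /d/ were underlying and a rule turned it into [z] before the NEG suffix, 'eye' would also alternate; but it has [d] in both [roriŋad] and [roriŋado].
Therefore /z/ is basic and [d] is derived by word-final hardening (voiced fricatives become stops word-finally).
From [mɛŋarizo] the stem 'grass' is /mɛŋariz/; word-finally this yields [mɛŋarid].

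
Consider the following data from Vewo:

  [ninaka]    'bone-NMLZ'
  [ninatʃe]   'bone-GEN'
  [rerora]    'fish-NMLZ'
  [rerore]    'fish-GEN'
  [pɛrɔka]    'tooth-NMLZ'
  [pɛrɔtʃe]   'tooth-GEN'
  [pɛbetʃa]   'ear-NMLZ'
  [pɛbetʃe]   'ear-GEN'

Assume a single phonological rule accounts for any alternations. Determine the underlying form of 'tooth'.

/pɛrɔk/

In [pɛrɔka] and [pɛrɔtʃe] the final segment of 'tooth' alternates: [k] ~ [tʃ].
But 'ear' keeps [tʃ] in both environments ([pɛbetʃa], [pɛbetʃe]), so there is no rule changing /tʃ/ to [k] before the NMLZ suffix.
Therefore /k/ is basic and [tʃ] is derived by palatalization before a front vowel (/k/ becomes palato-alveolar [tʃ] before a front vowel).
The underlying form of 'tooth' is therefore /pɛrɔk/.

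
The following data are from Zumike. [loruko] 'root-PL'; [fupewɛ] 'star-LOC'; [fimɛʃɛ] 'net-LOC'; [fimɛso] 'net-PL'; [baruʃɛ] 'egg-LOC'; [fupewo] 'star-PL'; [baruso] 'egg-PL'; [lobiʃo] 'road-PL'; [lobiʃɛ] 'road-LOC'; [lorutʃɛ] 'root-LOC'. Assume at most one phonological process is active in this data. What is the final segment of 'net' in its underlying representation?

In [fimɛso] and [fimɛʃɛ] the final segment of 'net' alternates: [s] ~ [ʃ].
Compare 'road', with invariant [ʃ] in [lobiʃo] and [lobiʃɛ]: an analysis with underlying /ʃ/ and a rule producing [s] before the PL suffix would wrongly predict alternation here too.
The alternation reflects palatalization before a front vowel: /k/ and /s/ become palato-alveolar [tʃ] and [ʃ] before a front vowel. /s/ is underlying.

/s/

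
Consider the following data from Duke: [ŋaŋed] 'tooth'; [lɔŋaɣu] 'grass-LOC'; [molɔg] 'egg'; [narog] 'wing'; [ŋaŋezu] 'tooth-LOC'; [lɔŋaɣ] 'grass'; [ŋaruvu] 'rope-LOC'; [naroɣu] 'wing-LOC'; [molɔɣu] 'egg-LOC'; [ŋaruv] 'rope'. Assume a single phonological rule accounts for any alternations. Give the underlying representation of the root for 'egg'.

The root 'egg' surfaces as [molɔg] and [molɔɣu], with a stem-final [g] ~ [ɣ] alternation.
If /ɣ/ were underlying and a rule turned it into [g] in isolation, 'grass' would also alternate; but it has [ɣ] in both [lɔŋaɣ] and [lɔŋaɣu].
The underlying segment must be /g/; voiced stops become fricatives between vowels, yielding [ɣ] there.

/molɔg/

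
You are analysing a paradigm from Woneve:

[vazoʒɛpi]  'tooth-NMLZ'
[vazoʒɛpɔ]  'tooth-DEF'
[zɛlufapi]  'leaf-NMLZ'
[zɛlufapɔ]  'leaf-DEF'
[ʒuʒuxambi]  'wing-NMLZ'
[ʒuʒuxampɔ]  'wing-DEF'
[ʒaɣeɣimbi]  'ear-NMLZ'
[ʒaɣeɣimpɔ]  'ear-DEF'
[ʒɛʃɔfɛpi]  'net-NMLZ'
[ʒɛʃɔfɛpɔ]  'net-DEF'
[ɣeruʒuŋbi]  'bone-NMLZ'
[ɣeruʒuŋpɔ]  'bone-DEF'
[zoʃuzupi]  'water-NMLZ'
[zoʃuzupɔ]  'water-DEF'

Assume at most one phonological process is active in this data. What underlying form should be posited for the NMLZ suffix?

The NMLZ suffix surfaces as [-bi] and [-pi], depending on the final segment of the stem.
The DEF suffix, which begins with [p], is invariant after every stem; so [p] is not altered by any rule here.
So the underlying form is /-bi/, and voiced stops become voiceless after a vowel.

/-bi/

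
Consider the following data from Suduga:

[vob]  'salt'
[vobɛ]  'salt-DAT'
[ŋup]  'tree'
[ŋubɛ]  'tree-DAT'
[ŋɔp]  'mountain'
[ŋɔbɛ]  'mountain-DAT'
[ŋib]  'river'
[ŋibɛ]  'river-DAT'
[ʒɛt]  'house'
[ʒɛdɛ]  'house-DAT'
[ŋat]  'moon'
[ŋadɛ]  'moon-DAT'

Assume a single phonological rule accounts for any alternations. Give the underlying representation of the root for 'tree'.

The root 'tree' surfaces as [ŋup] and [ŋubɛ], with a stem-final [p] ~ [b] alternation.
But 'river' keeps [b] in both environments ([ŋib], [ŋibɛ]), so there is no rule changing /b/ to [p] in isolation.
The alternation reflects intervocalic voicing: voiceless stops become voiced between vowels. /p/ is underlying.
The underlying form of 'tree' is therefore /ŋup/.

/ŋup/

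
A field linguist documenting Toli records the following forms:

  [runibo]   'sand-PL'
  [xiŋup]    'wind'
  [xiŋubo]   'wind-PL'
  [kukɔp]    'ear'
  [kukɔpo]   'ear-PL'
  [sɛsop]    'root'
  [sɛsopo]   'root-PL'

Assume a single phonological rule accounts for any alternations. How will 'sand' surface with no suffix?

The stem for 'wind' ends in [p] in [xiŋup] but [b] in [xiŋubo].
The stem 'ear' ([kukɔp], [kukɔpo]) shows [p] unchanged in both environments, so [p] cannot be basic with [b] derived before the PL suffix.
Therefore /b/ is basic and [p] is derived by word-final obstruent devoicing (voiced obstruents become voiceless word-finally).
The one attested form of 'sand', [runibo], shows underlying /runib/. Applying the same rule word-finally gives [runip].

[runip]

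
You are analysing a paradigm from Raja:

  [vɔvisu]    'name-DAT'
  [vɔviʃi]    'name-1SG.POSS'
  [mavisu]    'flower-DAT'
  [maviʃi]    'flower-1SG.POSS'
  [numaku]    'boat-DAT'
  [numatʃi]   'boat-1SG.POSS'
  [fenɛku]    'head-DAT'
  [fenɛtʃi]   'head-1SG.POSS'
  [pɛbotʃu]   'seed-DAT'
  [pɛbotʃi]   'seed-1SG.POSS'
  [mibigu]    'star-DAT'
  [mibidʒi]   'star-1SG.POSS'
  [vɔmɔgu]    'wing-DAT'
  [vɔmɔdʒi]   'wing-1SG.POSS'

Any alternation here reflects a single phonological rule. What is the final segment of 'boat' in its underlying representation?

/k/

The stem for 'boat' ends in [k] in [numaku] but [tʃ] in [numatʃi].
If /tʃ/ were underlying and a rule turned it into [k] before the DAT suffix, 'seed' would also alternate; but it has [tʃ] in both [pɛbotʃu] and [pɛbotʃi].
So /k/ is underlying, and a rule of palatalization before a front vowel — /k/, /g/ and /s/ become palato-alveolar [tʃ], [dʒ] and [ʃ] before a front vowel — gives [tʃ].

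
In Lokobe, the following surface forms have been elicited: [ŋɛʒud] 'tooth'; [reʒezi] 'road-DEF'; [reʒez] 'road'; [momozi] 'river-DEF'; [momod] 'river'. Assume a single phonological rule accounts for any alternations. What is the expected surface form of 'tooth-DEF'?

The root 'river' surfaces as [momozi] and [momod], with a stem-final [z] ~ [d] alternation.
The stem 'road' ([reʒezi], [reʒez]) shows [z] unchanged in both environments, so [z] cannot be basic with [d] derived in isolation.
Therefore /d/ is basic and [z] is derived by intervocalic spirantization (voiced stops become fricatives between vowels).
From [ŋɛʒud] the stem 'tooth' is /ŋɛʒud/; between vowels this yields [ŋɛʒuzi].

[ŋɛʒuzi]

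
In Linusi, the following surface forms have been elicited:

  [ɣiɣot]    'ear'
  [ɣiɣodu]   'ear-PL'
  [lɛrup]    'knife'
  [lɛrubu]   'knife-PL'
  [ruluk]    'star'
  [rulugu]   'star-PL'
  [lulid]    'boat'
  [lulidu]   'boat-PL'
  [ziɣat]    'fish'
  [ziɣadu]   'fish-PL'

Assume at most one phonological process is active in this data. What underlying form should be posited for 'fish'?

'fish' shows [t] ~ [d] at the end of the stem ([ziɣat] vs [ziɣadu]).
But 'boat' keeps [d] in both environments ([lulid], [lulidu]), so there is no rule changing /d/ to [t] in isolation.
So /t/ is underlying, and a rule of intervocalic voicing — voiceless stops become voiced between vowels — gives [d].

/ziɣat/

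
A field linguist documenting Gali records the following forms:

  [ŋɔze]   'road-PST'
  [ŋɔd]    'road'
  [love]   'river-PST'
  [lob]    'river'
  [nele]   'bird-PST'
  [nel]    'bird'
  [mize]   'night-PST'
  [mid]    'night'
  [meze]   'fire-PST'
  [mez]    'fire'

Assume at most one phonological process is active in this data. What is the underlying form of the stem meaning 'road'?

/ŋɔd/

'road' shows [z] ~ [d] at the end of the stem ([ŋɔze] vs [ŋɔd]).
The stem 'fire' ([meze], [mez]) shows [z] unchanged in both environments, so [z] cannot be basic with [d] derived in isolation.
The alternation reflects intervocalic spirantization: voiced stops become fricatives between vowels. /d/ is underlying.
Hence 'road' is /ŋɔd/ underlyingly.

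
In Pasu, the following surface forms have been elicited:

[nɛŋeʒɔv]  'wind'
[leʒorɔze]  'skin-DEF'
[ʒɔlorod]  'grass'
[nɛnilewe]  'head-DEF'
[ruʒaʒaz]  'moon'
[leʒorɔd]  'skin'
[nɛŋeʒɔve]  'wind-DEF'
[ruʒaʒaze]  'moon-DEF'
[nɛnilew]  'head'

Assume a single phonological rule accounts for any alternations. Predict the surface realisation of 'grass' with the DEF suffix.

[ʒɔloroze]

'skin' shows [z] ~ [d] at the end of the stem ([leʒorɔze] vs [leʒorɔd]).
If /z/ were underlying and a rule turned it into [d] in isolation, 'moon' would also alternate; but it has [z] in both [ruʒaʒaze] and [ruʒaʒaz].
The underlying segment must be /d/; voiced stops become fricatives between vowels, yielding [z] there.
From [ʒɔlorod] the stem 'grass' is /ʒɔlorod/; between vowels this yields [ʒɔloroze].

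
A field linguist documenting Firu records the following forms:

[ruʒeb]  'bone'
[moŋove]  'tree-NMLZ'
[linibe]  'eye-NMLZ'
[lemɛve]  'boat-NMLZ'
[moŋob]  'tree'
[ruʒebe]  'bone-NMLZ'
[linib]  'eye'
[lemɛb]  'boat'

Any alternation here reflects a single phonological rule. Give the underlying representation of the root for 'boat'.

/lemɛv/

'boat' shows [b] ~ [v] at the end of the stem ([lemɛb] vs [lemɛve]).
The stem 'bone' ([ruʒeb], [ruʒebe]) shows [b] unchanged in both environments, so [b] cannot be basic with [v] derived before the NMLZ suffix.
The underlying segment must be /v/; voiced fricatives become stops word-finally, yielding [b] there.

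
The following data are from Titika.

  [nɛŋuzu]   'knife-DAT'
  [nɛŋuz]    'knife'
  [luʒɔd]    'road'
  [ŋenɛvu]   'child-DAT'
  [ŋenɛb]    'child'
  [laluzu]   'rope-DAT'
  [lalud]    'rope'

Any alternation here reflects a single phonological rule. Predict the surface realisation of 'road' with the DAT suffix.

In [laluzu] and [lalud] the final segment of 'rope' alternates: [z] ~ [d].
Compare 'knife', with invariant [z] in [nɛŋuzu] and [nɛŋuz]: an analysis with underlying /z/ and a rule producing [d] in isolation would wrongly predict alternation here too.
So /d/ is underlying, and a rule of intervocalic spirantization — voiced stops become fricatives between vowels — gives [z].
The one attested form of 'road', [luʒɔd], shows underlying /luʒɔd/. Applying the same rule between vowels gives [luʒɔzu].

[luʒɔzu]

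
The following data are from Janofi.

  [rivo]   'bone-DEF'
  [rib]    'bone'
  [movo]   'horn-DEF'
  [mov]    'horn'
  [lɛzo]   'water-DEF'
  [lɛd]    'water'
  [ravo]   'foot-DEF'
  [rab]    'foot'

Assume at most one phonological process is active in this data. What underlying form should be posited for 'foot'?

The root 'foot' surfaces as [ravo] and [rab], with a stem-final [v] ~ [b] alternation.
But 'horn' keeps [v] in both environments ([movo], [mov]), so there is no rule changing /v/ to [b] in isolation.
The alternation reflects intervocalic spirantization: voiced stops become fricatives between vowels. /b/ is underlying.

/rab/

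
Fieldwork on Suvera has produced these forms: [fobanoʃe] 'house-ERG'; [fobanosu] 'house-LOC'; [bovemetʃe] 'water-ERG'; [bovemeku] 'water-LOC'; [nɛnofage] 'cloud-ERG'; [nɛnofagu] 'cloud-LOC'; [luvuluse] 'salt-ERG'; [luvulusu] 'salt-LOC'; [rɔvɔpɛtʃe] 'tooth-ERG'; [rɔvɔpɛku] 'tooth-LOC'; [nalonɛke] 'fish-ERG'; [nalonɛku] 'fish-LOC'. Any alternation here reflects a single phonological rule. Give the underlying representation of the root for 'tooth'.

/rɔvɔpɛtʃ/

The stem for 'tooth' ends in [tʃ] in [rɔvɔpɛtʃe] but [k] in [rɔvɔpɛku].
Compare 'fish', with invariant [k] in [nalonɛke] and [nalonɛku]: an analysis with underlying /k/ and a rule producing [tʃ] before the ERG suffix would wrongly predict alternation here too.
So /tʃ/ is underlying, and a rule of depalatalization — palato-alveolar /tʃ/ and /ʃ/ become [k] and [s] when no front vowel follows — gives [k].
So 'tooth' = /rɔvɔpɛtʃ/.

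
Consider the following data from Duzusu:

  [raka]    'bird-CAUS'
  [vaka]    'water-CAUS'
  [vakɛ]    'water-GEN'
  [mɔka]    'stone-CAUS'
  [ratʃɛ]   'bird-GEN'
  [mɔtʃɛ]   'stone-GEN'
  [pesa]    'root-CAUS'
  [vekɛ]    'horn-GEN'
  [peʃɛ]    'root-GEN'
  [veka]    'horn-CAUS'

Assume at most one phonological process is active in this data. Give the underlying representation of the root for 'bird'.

/ratʃ/

The root 'bird' surfaces as [ratʃɛ] and [raka], with a stem-final [tʃ] ~ [k] alternation.
Compare 'horn', with invariant [k] in [vekɛ] and [veka]: an analysis with underlying /k/ and a rule producing [tʃ] before the GEN suffix would wrongly predict alternation here too.
Therefore /tʃ/ is basic and [k] is derived by depalatalization (palato-alveolar /tʃ/ and /ʃ/ become [k] and [s] when no front vowel follows).
The underlying form of 'bird' is therefore /ratʃ/.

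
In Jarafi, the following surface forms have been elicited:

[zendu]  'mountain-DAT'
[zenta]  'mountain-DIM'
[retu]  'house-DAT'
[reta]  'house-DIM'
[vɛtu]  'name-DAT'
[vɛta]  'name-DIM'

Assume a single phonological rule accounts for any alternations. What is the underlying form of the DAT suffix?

The DAT morpheme has two allomorphs, [-du] and [-tu].
The DIM suffix, which begins with [t], is invariant after every stem; so [t] is not altered by any rule here.
So the underlying form is /-du/, and voiced stops become voiceless after a vowel.

/-du/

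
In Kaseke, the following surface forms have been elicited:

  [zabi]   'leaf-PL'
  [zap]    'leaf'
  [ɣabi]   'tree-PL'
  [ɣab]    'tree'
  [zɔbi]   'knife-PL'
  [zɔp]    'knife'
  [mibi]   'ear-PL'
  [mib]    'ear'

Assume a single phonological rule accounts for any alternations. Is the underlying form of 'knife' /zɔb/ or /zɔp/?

'knife' shows [b] ~ [p] at the end of the stem ([zɔbi] vs [zɔp]).
Compare 'ear', with invariant [b] in [mibi] and [mib]: an analysis with underlying /b/ and a rule producing [p] in isolation would wrongly predict alternation here too.
The underlying segment must be /p/; voiceless stops become voiced between vowels, yielding [b] there.

/zɔp/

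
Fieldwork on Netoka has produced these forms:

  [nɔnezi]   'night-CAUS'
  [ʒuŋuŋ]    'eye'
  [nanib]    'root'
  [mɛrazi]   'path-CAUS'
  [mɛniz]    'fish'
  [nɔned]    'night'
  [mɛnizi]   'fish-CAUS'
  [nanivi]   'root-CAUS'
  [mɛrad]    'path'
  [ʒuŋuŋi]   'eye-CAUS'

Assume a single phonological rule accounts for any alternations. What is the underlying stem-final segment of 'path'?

/d/

'path' shows [d] ~ [z] at the end of the stem ([mɛrad] vs [mɛrazi]).
But 'fish' keeps [z] in both environments ([mɛniz], [mɛnizi]), so there is no rule changing /z/ to [d] in isolation.
The alternation reflects intervocalic spirantization: voiced stops become fricatives between vowels. /d/ is underlying.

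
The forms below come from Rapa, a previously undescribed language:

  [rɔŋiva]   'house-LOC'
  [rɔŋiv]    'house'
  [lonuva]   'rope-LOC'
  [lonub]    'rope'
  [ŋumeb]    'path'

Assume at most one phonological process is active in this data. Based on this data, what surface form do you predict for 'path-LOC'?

'rope' shows [v] ~ [b] at the end of the stem ([lonuva] vs [lonub]).
The stem 'house' ([rɔŋiva], [rɔŋiv]) shows [v] unchanged in both environments, so [v] cannot be basic with [b] derived in isolation.
So /b/ is underlying, and a rule of intervocalic spirantization — voiced stops become fricatives between vowels — gives [v].
From [ŋumeb] the stem 'path' is /ŋumeb/; between vowels this yields [ŋumeva].

[ŋumeva]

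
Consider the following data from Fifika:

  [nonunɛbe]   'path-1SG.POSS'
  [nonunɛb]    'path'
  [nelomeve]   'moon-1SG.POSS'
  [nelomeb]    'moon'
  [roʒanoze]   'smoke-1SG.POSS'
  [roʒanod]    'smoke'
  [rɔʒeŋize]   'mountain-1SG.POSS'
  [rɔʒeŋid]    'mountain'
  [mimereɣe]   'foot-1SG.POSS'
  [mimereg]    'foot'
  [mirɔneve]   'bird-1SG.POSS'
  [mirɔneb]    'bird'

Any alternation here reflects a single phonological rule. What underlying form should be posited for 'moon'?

The stem for 'moon' ends in [v] in [nelomeve] but [b] in [nelomeb].
If /b/ were underlying and a rule turned it into [v] before the 1SG.POSS suffix, 'path' would also alternate; but it has [b] in both [nonunɛbe] and [nonunɛb].
The underlying segment must be /v/; voiced fricatives become stops word-finally, yielding [b] there.

/nelomev/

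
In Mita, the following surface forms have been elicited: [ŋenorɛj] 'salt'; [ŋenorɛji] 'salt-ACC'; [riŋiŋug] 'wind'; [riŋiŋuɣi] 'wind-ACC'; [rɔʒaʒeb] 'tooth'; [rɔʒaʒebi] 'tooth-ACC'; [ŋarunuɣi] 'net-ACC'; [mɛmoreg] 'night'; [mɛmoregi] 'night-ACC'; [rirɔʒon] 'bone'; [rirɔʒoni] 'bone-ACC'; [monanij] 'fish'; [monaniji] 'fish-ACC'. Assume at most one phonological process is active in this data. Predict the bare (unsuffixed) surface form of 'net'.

The stem for 'wind' ends in [g] in [riŋiŋug] but [ɣ] in [riŋiŋuɣi].
Compare 'night', with invariant [g] in [mɛmoreg] and [mɛmoregi]: an analysis with underlying /g/ and a rule producing [ɣ] before the ACC suffix would wrongly predict alternation here too.
So /ɣ/ is underlying, and a rule of word-final hardening — voiced fricatives become stops word-finally — gives [g].
From [ŋarunuɣi] the stem 'net' is /ŋarunuɣ/; word-finally this yields [ŋarunug].

[ŋarunug]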